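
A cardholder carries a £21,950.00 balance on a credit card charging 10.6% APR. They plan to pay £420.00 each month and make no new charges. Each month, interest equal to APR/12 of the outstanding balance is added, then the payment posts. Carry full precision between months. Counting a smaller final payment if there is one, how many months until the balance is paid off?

71 payments

Monthly rate r = 10.6%/12 = 0.883333% = 0.00883333.
Recurrence: B ← B·(1+r) − £420.00.
Month 1: interest £193.89; balance after payment £21,723.89.
Month 2: interest £191.89; balance after payment £21,495.79.
Closed form: n = −ln(1 − rB₀/P)/ln(1+r) = −ln(0.53835)/ln(1.00883) ≈ 70.412, so the balance reaches zero during payment 71.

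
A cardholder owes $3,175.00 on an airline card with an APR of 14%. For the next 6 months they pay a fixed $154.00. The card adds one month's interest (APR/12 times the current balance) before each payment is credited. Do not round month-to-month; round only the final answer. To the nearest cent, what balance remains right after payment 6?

$2,452.46

Monthly rate r = 14%/12 = 1.16667% = 0.0116667.
Each month: B ← B·(1+r) − $154.00.
Month 1: interest $37.04; balance after payment $3,058.04.
Month 2: interest $35.68; balance after payment $2,939.72.
Month 3: interest $34.30; balance after payment $2,820.02.
Month 4: interest $32.90; balance after payment $2,698.92.
Month 5: interest $31.49; balance after payment $2,576.40.
Month 6: interest $30.06; balance after payment $2,452.46.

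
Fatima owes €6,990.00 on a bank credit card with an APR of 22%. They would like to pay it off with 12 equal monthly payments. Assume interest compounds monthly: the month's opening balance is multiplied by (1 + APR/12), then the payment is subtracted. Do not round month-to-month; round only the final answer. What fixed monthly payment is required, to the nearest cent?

€654.22

Monthly rate r = 22%/12 = 1.83333% = 0.0183333.
Level-payment amortization: P = B₀·r / (1 − (1+r)^(−n)) = 6990.00·0.0183333 / (1 − 1.01833^(−12)).
Denominator 1 − (1+r)^(−12) = 0.195880708.
P = 128.15 / 0.195880708 ≈ 654.22.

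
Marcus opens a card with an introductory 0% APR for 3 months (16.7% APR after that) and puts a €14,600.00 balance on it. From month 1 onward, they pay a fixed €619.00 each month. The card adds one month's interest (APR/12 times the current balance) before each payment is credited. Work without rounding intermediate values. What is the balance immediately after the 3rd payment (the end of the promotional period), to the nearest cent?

€12,743.00

Promo months 1–3 at r₀ = 0%/12 = 0; months 4+ at r₁ = 16.7%/12 = 0.0139167.
After month 3 (no interest yet): B = €14,600.00 − 3·€619.00 = €12,743.00.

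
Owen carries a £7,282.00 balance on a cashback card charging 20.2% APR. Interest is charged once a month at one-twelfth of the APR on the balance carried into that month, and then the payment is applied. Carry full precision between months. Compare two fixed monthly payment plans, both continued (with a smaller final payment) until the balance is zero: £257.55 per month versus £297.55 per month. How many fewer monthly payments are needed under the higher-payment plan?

Monthly rate r = 20.2%/12 = 1.68333% = 0.0168333.
At £257.55/mo: n = ⌈−ln(1 − rB₀/P)/ln(1+r)⌉ = 39 payments (last £182.83); total interest = total paid − £7,282.00 = £2,687.73.
At £297.55/mo: 32 payments (last £240.66); total interest £2,182.71.
Payments saved = 39 − 32 = 7.

7 fewer payments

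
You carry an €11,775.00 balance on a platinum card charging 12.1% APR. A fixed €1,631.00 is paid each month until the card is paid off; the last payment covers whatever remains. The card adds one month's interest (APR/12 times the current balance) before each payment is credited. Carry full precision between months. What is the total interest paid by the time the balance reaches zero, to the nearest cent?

€514.17

Monthly rate r = 12.1%/12 = 1.00833% = 0.0100833.
Payoff takes n = ⌈−ln(1 − rB₀/P)/ln(1+r)⌉ = ⌈7.533⌉ = 8 payments; the last is €872.17.
Total paid = 7·€1,631.00 + €872.17 = €12,289.17.
Total interest = total paid − principal = €12,289.17 − €11,775.00 = €514.17.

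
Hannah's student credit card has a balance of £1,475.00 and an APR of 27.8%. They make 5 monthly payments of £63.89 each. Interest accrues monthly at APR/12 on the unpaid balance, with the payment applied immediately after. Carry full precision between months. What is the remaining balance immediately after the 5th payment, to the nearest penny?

£1,319.36

Monthly rate r = 27.8%/12 = 2.31667% = 0.0231667.
Each month: B ← B·(1+r) − £63.89.
Month 1: interest £34.17; balance after payment £1,445.28.
Month 2: interest £33.48; balance after payment £1,414.87.
Month 3: interest £32.78; balance after payment £1,383.76.
Month 4: interest £32.06; balance after payment £1,351.93.
Month 5: interest £31.32; balance after payment £1,319.36.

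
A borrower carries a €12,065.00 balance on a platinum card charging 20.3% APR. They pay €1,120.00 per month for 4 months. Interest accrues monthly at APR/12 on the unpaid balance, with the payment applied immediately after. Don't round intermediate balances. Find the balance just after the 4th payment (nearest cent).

Monthly rate r = 20.3%/12 = 1.69167% = 0.0169167.
Each month: B ← B·(1+r) − €1,120.00.
Month 1: interest €204.10; balance after payment €11,149.10.
Month 2: interest €188.61; balance after payment €10,217.71.
Month 3: interest €172.85; balance after payment €9,270.55.
Month 4: interest €156.83; balance after payment €8,307.38.

€8,307.38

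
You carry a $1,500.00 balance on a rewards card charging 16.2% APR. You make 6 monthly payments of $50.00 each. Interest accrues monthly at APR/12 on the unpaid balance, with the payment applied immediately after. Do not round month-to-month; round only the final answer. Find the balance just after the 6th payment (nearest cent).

$1,315.37

Monthly rate r = 16.2%/12 = 1.35% = 0.0135.
Each month: B ← B·(1+r) − $50.00.
Month 1: interest $20.25; balance after payment $1,470.25.
Month 2: interest $19.85; balance after payment $1,440.10.
Month 3: interest $19.44; balance after payment $1,409.54.
Month 4: interest $19.03; balance after payment $1,378.57.
Month 5: interest $18.61; balance after payment $1,347.18.
Month 6: interest $18.19; balance after payment $1,315.37.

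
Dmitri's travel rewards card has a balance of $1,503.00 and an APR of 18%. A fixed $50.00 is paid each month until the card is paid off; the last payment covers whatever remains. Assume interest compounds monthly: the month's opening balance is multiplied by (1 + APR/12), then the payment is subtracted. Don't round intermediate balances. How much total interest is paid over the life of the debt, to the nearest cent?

Monthly rate r = 18%/12 = 1.5% = 0.015.
Payoff takes n = ⌈−ln(1 − rB₀/P)/ln(1+r)⌉ = ⌈40.264⌉ = 41 payments; the last is $13.27.
Total paid = 40·$50.00 + $13.27 = $2,013.27.
Total interest = total paid − principal = $2,013.27 − $1,503.00 = $510.27.

$510.27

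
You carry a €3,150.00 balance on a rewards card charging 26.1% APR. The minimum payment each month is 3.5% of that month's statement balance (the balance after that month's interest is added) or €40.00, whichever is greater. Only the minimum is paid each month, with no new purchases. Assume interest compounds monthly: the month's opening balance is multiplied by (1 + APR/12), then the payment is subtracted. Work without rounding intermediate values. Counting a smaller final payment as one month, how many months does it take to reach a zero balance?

Monthly rate r = 26.1%/12 = 2.175% = 0.02175.
While 3.5% of the post-interest balance exceeds €40.00, each month B ← (B·(1+r))·(1 − 0.035), i.e. B shrinks by the factor (1+r)·0.965 = 0.98599.
This holds for months 1–74. Entering month 75 the balance is €1,108.75; 3.5% of the post-interest balance is now below €40.00, so the flat €40.00 minimum applies from here.
From month 75 a fixed €40.00 at rate r clears €1,108.75 in 43 more payments. Total: 74 + 43 = 117 months.

117 months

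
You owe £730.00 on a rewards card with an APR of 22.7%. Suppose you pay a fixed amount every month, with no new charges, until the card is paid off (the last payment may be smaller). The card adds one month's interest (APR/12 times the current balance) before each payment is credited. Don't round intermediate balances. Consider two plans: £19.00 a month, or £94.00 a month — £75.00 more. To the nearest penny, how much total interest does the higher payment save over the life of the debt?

£518.39

Monthly rate r = 22.7%/12 = 1.89167% = 0.0189167.
At £19.00/mo: n = ⌈−ln(1 − rB₀/P)/ln(1+r)⌉ = 70 payments (last £4.58); total interest = total paid − £730.00 = £585.58.
At £94.00/mo: 9 payments (last £45.19); total interest £67.19.
Interest saved = £585.58 − £67.19 = £518.39.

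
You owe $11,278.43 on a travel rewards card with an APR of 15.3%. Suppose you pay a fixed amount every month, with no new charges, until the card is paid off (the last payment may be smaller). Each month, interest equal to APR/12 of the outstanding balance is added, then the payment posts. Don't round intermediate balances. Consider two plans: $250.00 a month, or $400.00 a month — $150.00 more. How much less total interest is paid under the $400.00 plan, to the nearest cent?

$2,828.25

Monthly rate r = 15.3%/12 = 1.275% = 0.01275.
At $250.00/mo: n = ⌈−ln(1 − rB₀/P)/ln(1+r)⌉ = 68 payments (last $144.17); total interest = total paid − $11,278.43 = $5,615.74.
At $400.00/mo: 36 payments (last $65.92); total interest $2,787.49.
Interest saved = $5,615.74 − $2,787.49 = $2,828.25.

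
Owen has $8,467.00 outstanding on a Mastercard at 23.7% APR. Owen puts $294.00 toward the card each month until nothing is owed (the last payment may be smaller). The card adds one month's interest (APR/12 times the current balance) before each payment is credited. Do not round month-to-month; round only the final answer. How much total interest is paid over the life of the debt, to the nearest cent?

$4,177.73

Monthly rate r = 23.7%/12 = 1.975% = 0.01975.
Payoff takes n = ⌈−ln(1 − rB₀/P)/ln(1+r)⌉ = ⌈43.009⌉ = 44 payments; the last is $2.73.
Total paid = 43·$294.00 + $2.73 = $12,644.73.
Total interest = total paid − principal = $12,644.73 − $8,467.00 = $4,177.73.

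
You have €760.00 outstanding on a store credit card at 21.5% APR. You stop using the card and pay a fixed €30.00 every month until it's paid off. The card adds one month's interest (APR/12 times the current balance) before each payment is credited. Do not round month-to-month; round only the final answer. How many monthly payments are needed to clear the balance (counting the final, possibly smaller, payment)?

35 payments

Monthly rate r = 21.5%/12 = 1.79167% = 0.0179167.
Recurrence: B ← B·(1+r) − €30.00.
Month 1: interest €13.62; balance after payment €743.62.
Month 2: interest €13.32; balance after payment €726.94.
Closed form: n = −ln(1 − rB₀/P)/ln(1+r) = −ln(0.54611)/ln(1.01792) ≈ 34.065, so the balance reaches zero during payment 35.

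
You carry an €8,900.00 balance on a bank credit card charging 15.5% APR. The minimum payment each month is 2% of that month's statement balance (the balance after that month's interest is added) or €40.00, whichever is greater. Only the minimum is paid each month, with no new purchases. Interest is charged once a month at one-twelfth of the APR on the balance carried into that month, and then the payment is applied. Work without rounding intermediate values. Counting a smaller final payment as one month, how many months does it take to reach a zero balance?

284 months

Monthly rate r = 15.5%/12 = 1.29167% = 0.0129167.
While 2% of the post-interest balance exceeds €40.00, each month B ← (B·(1+r))·(1 − 0.02), i.e. B shrinks by the factor (1+r)·0.98 = 0.99266.
This holds for months 1–205. Entering month 206 the balance is €1,964.93; 2% of the post-interest balance is now below €40.00, so the flat €40.00 minimum applies from here.
From month 206 a fixed €40.00 at rate r clears €1,964.93 in 79 more payments. Total: 205 + 79 = 284 months.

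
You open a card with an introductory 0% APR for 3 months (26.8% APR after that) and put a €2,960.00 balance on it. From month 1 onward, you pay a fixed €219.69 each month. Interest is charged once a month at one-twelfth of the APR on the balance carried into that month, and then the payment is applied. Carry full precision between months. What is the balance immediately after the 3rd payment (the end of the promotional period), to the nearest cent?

€2,300.93

Promo months 1–3 at r₀ = 0%/12 = 0; months 4+ at r₁ = 26.8%/12 = 0.0223333.
After month 3 (no interest yet): B = €2,960.00 − 3·€219.69 = €2,300.93.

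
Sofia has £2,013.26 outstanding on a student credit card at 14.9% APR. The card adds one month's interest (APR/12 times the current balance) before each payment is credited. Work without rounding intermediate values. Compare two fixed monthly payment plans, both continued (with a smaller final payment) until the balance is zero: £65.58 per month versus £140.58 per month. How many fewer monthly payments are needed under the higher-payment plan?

23 fewer payments

Monthly rate r = 14.9%/12 = 1.24167% = 0.0124167.
At £65.58/mo: n = ⌈−ln(1 − rB₀/P)/ln(1+r)⌉ = 39 payments (last £58.59); total interest = total paid − £2,013.26 = £537.37.
At £140.58/mo: 16 payments (last £121.92); total interest £217.36.
Payments saved = 39 − 16 = 23.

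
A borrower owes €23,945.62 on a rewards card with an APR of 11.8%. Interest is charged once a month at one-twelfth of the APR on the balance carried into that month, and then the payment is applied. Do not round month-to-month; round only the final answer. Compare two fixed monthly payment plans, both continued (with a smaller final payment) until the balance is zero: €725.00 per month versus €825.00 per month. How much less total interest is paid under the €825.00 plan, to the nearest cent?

€763.73

Monthly rate r = 11.8%/12 = 0.983333% = 0.00983333.
At €725.00/mo: n = ⌈−ln(1 − rB₀/P)/ln(1+r)⌉ = 41 payments (last €97.04); total interest = total paid − €23,945.62 = €5,151.42.
At €825.00/mo: 35 payments (last €283.31); total interest €4,387.69.
Interest saved = €5,151.42 − €4,387.69 = €763.73.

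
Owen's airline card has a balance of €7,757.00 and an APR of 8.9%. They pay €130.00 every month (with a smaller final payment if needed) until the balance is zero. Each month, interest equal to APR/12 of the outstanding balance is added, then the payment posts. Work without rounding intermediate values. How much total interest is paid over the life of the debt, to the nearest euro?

€2,524

Monthly rate r = 8.9%/12 = 0.741667% = 0.00741667.
Payoff takes n = ⌈−ln(1 − rB₀/P)/ln(1+r)⌉ = ⌈79.084⌉ = 80 payments; the last is €10.98.
Total paid = 79·€130.00 + €10.98 = €10,280.98.
Total interest = total paid − principal = €10,280.98 − €7,757.00 = €2,523.98.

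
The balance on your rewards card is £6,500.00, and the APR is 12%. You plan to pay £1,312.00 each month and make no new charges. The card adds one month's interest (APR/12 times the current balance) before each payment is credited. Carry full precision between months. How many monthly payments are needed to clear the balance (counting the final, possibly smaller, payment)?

Monthly rate r = 12%/12 = 1% = 0.01.
Recurrence: B ← B·(1+r) − £1,312.00.
Month 1: interest £65.00; balance after payment £5,253.00.
Month 2: interest £52.53; balance after payment £3,993.53.
Month 3: interest £39.94; balance after payment £2,721.47.
Month 4: interest £27.21; balance after payment £1,436.68.
Month 5: interest £14.37; balance after payment £139.05.
Month 6: interest £1.39; balance after payment £0.00.

6 months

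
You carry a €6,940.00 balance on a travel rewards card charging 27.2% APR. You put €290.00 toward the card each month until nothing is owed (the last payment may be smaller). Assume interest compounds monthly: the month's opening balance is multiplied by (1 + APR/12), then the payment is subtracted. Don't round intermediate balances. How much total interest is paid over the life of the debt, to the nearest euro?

Monthly rate r = 27.2%/12 = 2.26667% = 0.0226667.
Payoff takes n = ⌈−ln(1 − rB₀/P)/ln(1+r)⌉ = ⌈34.882⌉ = 35 payments; the last is €256.24.
Total paid = 34·€290.00 + €256.24 = €10,116.24.
Total interest = total paid − principal = €10,116.24 − €6,940.00 = €3,176.24.

€3,176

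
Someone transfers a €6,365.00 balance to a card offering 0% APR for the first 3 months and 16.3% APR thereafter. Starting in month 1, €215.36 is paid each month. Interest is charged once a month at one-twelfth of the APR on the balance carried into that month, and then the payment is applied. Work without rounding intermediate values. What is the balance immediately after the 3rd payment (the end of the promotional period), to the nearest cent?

Promo months 1–3 at r₀ = 0%/12 = 0; months 4+ at r₁ = 16.3%/12 = 0.0135833.
After month 3 (no interest yet): B = €6,365.00 − 3·€215.36 = €5,718.92.

€5,718.92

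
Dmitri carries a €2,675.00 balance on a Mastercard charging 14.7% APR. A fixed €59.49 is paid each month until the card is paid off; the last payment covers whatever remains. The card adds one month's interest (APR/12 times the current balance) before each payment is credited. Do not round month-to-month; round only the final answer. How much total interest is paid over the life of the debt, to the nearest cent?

€1,235.59

Monthly rate r = 14.7%/12 = 1.225% = 0.01225.
Payoff takes n = ⌈−ln(1 − rB₀/P)/ln(1+r)⌉ = ⌈65.734⌉ = 66 payments; the last is €43.74.
Total paid = 65·€59.49 + €43.74 = €3,910.59.
Total interest = total paid − principal = €3,910.59 − €2,675.00 = €1,235.59.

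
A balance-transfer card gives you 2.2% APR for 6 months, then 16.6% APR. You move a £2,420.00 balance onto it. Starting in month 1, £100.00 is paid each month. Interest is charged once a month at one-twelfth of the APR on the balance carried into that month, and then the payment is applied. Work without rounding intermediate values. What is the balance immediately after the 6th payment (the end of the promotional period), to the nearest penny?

£1,843.99

Promo months 1–6 at r₀ = 2.2%/12 = 0.00183333; months 7+ at r₁ = 16.6%/12 = 0.0138333.
After month 6: iterate B ← B·(1+r₀) − £100.00 for 6 months → £1,843.99.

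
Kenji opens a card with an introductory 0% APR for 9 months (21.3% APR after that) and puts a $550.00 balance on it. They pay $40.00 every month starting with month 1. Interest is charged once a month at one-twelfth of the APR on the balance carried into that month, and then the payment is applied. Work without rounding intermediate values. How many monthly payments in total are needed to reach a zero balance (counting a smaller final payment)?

15 months

Promo months 1–9 at r₀ = 0%/12 = 0; months 10+ at r₁ = 21.3%/12 = 0.01775.
After month 9 (no interest yet): B = $550.00 − 9·$40.00 = $190.00.
Then at r₁ with $40.00/mo: n₂ = −ln(1 − r₁·B/P)/ln(1+r₁) ≈ 5.01 → 6 more payments.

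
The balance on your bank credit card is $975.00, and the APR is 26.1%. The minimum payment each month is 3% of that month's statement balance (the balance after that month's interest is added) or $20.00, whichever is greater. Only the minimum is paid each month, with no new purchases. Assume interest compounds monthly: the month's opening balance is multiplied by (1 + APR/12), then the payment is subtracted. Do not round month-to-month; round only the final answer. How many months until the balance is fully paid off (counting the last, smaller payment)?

Monthly rate r = 26.1%/12 = 2.175% = 0.02175.
While 3% of the post-interest balance exceeds $20.00, each month B ← (B·(1+r))·(1 − 0.03), i.e. B shrinks by the factor (1+r)·0.97 = 0.9911.
This holds for months 1–45. Entering month 46 the balance is $651.99; 3% of the post-interest balance is now below $20.00, so the flat $20.00 minimum applies from here.
From month 46 a fixed $20.00 at rate r clears $651.99 in 58 more payments. Total: 45 + 58 = 103 months.

103 months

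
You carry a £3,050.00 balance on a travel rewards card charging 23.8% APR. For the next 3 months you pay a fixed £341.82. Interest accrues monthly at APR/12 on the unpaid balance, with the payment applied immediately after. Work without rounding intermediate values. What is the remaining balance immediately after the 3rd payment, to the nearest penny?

£2,189.17

Monthly rate r = 23.8%/12 = 1.98333% = 0.0198333.
Each month: B ← B·(1+r) − £341.82.
Month 1: interest £60.49; balance after payment £2,768.67.
Month 2: interest £54.91; balance after payment £2,481.76.
Month 3: interest £49.22; balance after payment £2,189.17.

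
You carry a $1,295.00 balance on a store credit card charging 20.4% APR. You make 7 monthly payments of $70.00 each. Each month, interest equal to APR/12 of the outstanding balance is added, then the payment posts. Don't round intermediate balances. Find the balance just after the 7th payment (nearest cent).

$941.48

Monthly rate r = 20.4%/12 = 1.7% = 0.017.
Each month: B ← B·(1+r) − $70.00.
Month 1: interest $22.01; balance after payment $1,247.02.
Month 2: interest $21.20; balance after payment $1,198.21.
Month 3: interest $20.37; balance after payment $1,148.58.
Month 4: interest $19.53; balance after payment $1,098.11.
Month 5: interest $18.67; balance after payment $1,046.78.
Month 6: interest $17.80; balance after payment $994.57.
Month 7: interest $16.91; balance after payment $941.48.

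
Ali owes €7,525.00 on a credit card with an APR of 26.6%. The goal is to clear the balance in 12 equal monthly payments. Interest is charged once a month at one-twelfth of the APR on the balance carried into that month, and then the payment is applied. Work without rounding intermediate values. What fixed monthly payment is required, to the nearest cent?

Monthly rate r = 26.6%/12 = 2.21667% = 0.0221667.
Level-payment amortization: P = B₀·r / (1 − (1+r)^(−n)) = 7525.00·0.0221667 / (1 − 1.02217^(−12)).
Denominator 1 − (1+r)^(−12) = 0.231330891.
P = 166.804 / 0.231330891 ≈ 721.06.

€721.06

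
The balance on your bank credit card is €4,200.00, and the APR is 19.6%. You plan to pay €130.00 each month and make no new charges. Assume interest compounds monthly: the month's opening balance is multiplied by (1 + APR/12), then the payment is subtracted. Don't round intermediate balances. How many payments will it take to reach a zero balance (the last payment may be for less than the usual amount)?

47 payments

Monthly rate r = 19.6%/12 = 1.63333% = 0.0163333.
Recurrence: B ← B·(1+r) − €130.00.
Month 1: interest €68.60; balance after payment €4,138.60.
Month 2: interest €67.60; balance after payment €4,076.20.
Closed form: n = −ln(1 − rB₀/P)/ln(1+r) = −ln(0.47231)/ln(1.01633) ≈ 46.300, so the balance reaches zero during payment 47.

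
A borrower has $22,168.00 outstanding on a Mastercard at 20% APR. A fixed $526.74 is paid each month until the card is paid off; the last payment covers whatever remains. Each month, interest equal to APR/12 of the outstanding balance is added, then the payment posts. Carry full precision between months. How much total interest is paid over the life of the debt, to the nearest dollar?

Monthly rate r = 20%/12 = 1.66667% = 0.0166667.
Payoff takes n = ⌈−ln(1 − rB₀/P)/ln(1+r)⌉ = ⌈73.126⌉ = 74 payments; the last is $66.85.
Total paid = 73·$526.74 + $66.85 = $38,518.87.
Total interest = total paid − principal = $38,518.87 − $22,168.00 = $16,350.87.

$16,351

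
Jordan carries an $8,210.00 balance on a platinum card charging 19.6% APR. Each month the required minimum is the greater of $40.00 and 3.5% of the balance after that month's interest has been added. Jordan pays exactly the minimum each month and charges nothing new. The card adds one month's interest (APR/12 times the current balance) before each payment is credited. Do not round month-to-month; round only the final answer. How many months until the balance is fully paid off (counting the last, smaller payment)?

141 months

Monthly rate r = 19.6%/12 = 1.63333% = 0.0163333.
While 3.5% of the post-interest balance exceeds $40.00, each month B ← (B·(1+r))·(1 − 0.035), i.e. B shrinks by the factor (1+r)·0.965 = 0.98076.
This holds for months 1–103. Entering month 104 the balance is $1,110.15; 3.5% of the post-interest balance is now below $40.00, so the flat $40.00 minimum applies from here.
From month 104 a fixed $40.00 at rate r clears $1,110.15 in 38 more payments. Total: 103 + 38 = 141 months.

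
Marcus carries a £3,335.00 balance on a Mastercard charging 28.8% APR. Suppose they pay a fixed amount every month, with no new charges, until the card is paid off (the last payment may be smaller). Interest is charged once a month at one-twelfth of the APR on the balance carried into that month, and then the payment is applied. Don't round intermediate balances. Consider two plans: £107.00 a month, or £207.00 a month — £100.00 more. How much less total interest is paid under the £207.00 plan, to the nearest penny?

Monthly rate r = 28.8%/12 = 2.4% = 0.024.
At £107.00/mo: n = ⌈−ln(1 − rB₀/P)/ln(1+r)⌉ = 59 payments (last £13.29); total interest = total paid − £3,335.00 = £2,884.29.
At £207.00/mo: 21 payments (last £127.28); total interest £932.28.
Interest saved = £2,884.29 − £932.28 = £1,952.01.

£1,952.01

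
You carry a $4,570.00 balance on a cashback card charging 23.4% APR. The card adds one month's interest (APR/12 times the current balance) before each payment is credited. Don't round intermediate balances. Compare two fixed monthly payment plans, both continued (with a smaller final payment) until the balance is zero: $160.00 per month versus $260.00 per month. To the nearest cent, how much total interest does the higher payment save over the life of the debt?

Monthly rate r = 23.4%/12 = 1.95% = 0.0195.
At $160.00/mo: n = ⌈−ln(1 − rB₀/P)/ln(1+r)⌉ = 43 payments (last $25.04); total interest = total paid − $4,570.00 = $2,175.04.
At $260.00/mo: 22 payments (last $190.75); total interest $1,080.75.
Interest saved = $2,175.04 − $1,080.75 = $1,094.29.

$1,094.29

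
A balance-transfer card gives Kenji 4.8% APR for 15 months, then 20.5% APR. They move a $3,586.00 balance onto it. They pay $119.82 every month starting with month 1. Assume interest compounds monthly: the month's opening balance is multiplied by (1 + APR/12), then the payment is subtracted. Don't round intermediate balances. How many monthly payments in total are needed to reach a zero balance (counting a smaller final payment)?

35 months

Promo months 1–15 at r₀ = 4.8%/12 = 0.004; months 16+ at r₁ = 20.5%/12 = 0.0170833.
After month 15: iterate B ← B·(1+r₀) − $119.82 for 15 months → $1,958.78.
Then at r₁ with $119.82/mo: n₂ = −ln(1 − r₁·B/P)/ln(1+r₁) ≈ 19.33 → 20 more payments.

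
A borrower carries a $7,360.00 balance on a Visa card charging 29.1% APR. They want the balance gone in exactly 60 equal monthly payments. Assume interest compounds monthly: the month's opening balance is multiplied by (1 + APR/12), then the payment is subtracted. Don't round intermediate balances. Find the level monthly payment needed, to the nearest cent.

Monthly rate r = 29.1%/12 = 2.425% = 0.02425.
Level-payment amortization: P = B₀·r / (1 − (1+r)^(−n)) = 7360.00·0.02425 / (1 − 1.02425^(−60)).
Denominator 1 − (1+r)^(−60) = 0.762512015.
P = 178.48 / 0.762512015 ≈ 234.07.

$234.07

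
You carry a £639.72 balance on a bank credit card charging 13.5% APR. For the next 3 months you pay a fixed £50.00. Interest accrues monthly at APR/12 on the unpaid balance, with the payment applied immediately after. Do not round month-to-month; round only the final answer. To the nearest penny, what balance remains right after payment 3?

Monthly rate r = 13.5%/12 = 1.125% = 0.01125.
Each month: B ← B·(1+r) − £50.00.
Month 1: interest £7.20; balance after payment £596.92.
Month 2: interest £6.72; balance after payment £553.63.
Month 3: interest £6.23; balance after payment £509.86.

£509.86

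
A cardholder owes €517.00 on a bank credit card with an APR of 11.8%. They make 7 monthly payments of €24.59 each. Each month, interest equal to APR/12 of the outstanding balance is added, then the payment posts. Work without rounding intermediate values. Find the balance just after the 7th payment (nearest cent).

€376.36

Monthly rate r = 11.8%/12 = 0.983333% = 0.00983333.
Each month: B ← B·(1+r) − €24.59.
Month 1: interest €5.08; balance after payment €497.49.
Month 2: interest €4.89; balance after payment €477.80.
Month 3: interest €4.70; balance after payment €457.90.
Month 4: interest €4.50; balance after payment €437.82.
Month 5: interest €4.31; balance after payment €417.53.
Month 6: interest €4.11; balance after payment €397.05.
Month 7: interest €3.90; balance after payment €376.36.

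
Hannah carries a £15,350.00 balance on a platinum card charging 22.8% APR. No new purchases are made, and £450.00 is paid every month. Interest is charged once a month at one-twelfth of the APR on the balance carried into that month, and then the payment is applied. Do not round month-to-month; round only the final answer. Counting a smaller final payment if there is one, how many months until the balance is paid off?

56 payments

Monthly rate r = 22.8%/12 = 1.9% = 0.019.
Recurrence: B ← B·(1+r) − £450.00.
Month 1: interest £291.65; balance after payment £15,191.65.
Month 2: interest £288.64; balance after payment £15,030.29.
Closed form: n = −ln(1 − rB₀/P)/ln(1+r) = −ln(0.35189)/ln(1.019) ≈ 55.491, so the balance reaches zero during payment 56.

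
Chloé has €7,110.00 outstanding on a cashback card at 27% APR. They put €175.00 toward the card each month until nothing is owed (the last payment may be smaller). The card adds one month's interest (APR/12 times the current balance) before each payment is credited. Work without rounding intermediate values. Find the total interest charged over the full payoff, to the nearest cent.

Monthly rate r = 27%/12 = 2.25% = 0.0225.
Payoff takes n = ⌈−ln(1 − rB₀/P)/ln(1+r)⌉ = ⌈110.337⌉ = 111 payments; the last is €59.45.
Total paid = 110·€175.00 + €59.45 = €19,309.45.
Total interest = total paid − principal = €19,309.45 − €7,110.00 = €12,199.45.

€12,199.45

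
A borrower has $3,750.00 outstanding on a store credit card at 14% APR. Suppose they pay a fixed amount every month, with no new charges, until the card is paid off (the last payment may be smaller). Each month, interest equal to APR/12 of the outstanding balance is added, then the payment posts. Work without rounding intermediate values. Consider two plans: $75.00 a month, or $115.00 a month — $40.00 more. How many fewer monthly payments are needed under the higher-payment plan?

34 fewer payments

Monthly rate r = 14%/12 = 1.16667% = 0.0116667.
At $75.00/mo: n = ⌈−ln(1 − rB₀/P)/ln(1+r)⌉ = 76 payments (last $35.89); total interest = total paid − $3,750.00 = $1,910.89.
At $115.00/mo: 42 payments (last $31.59); total interest $996.59.
Payments saved = 76 − 42 = 34.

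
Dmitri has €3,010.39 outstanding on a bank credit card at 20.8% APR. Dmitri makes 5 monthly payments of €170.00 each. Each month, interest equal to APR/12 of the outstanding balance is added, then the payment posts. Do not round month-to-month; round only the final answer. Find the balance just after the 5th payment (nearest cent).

€2,400.51

Monthly rate r = 20.8%/12 = 1.73333% = 0.0173333.
Each month: B ← B·(1+r) − €170.00.
Month 1: interest €52.18; balance after payment €2,892.57.
Month 2: interest €50.14; balance after payment €2,772.71.
Month 3: interest €48.06; balance after payment €2,650.77.
Month 4: interest €45.95; balance after payment €2,526.71.
Month 5: interest €43.80; balance after payment €2,400.51.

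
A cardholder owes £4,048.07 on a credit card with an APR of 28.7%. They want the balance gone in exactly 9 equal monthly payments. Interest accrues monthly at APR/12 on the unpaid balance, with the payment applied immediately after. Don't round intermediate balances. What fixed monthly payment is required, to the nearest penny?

Monthly rate r = 28.7%/12 = 2.39167% = 0.0239167.
Level-payment amortization: P = B₀·r / (1 − (1+r)^(−n)) = 4048.07·0.0239167 / (1 − 1.02392^(−9)).
Denominator 1 − (1+r)^(−9) = 0.191614547.
P = 96.8163 / 0.191614547 ≈ 505.27.

£505.27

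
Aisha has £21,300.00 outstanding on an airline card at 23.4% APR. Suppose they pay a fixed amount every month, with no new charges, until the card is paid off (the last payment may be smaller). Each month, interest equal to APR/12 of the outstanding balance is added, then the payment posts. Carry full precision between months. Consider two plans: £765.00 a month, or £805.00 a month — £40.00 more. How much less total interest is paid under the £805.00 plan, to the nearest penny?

£768.81

Monthly rate r = 23.4%/12 = 1.95% = 0.0195.
At £765.00/mo: n = ⌈−ln(1 − rB₀/P)/ln(1+r)⌉ = 41 payments (last £415.81); total interest = total paid − £21,300.00 = £9,715.81.
At £805.00/mo: 38 payments (last £462.00); total interest £8,947.00.
Interest saved = £9,715.81 − £8,947.00 = £768.81.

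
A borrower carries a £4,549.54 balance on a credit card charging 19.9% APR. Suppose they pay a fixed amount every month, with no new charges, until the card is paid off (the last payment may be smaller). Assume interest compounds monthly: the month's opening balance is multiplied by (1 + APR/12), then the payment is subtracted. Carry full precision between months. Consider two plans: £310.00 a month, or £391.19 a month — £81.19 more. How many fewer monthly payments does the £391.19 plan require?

3 fewer payments

Monthly rate r = 19.9%/12 = 1.65833% = 0.0165833.
At £310.00/mo: n = ⌈−ln(1 − rB₀/P)/ln(1+r)⌉ = 17 payments (last £296.61); total interest = total paid − £4,549.54 = £707.07.
At £391.19/mo: 14 payments (last £10.74); total interest £546.67.
Payments saved = 17 − 14 = 3.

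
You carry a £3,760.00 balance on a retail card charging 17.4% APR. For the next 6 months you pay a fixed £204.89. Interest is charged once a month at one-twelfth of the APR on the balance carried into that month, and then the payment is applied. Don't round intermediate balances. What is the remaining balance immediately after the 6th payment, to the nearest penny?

Monthly rate r = 17.4%/12 = 1.45% = 0.0145.
Each month: B ← B·(1+r) − £204.89.
Month 1: interest £54.52; balance after payment £3,609.63.
Month 2: interest £52.34; balance after payment £3,457.08.
Month 3: interest £50.13; balance after payment £3,302.32.
Month 4: interest £47.88; balance after payment £3,145.31.
Month 5: interest £45.61; balance after payment £2,986.03.
Month 6: interest £43.30; balance after payment £2,824.44.

£2,824.44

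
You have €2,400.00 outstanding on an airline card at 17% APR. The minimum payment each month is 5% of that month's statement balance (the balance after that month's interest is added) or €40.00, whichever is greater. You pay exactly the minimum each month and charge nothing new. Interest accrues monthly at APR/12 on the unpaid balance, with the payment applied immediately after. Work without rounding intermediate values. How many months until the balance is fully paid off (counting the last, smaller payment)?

54 months

Monthly rate r = 17%/12 = 1.41667% = 0.0141667.
While 5% of the post-interest balance exceeds €40.00, each month B ← (B·(1+r))·(1 − 0.05), i.e. B shrinks by the factor (1+r)·0.95 = 0.96346.
This holds for months 1–30. Entering month 31 the balance is €785.60; 5% of the post-interest balance is now below €40.00, so the flat €40.00 minimum applies from here.
From month 31 a fixed €40.00 at rate r clears €785.60 in 24 more payments. Total: 30 + 24 = 54 months.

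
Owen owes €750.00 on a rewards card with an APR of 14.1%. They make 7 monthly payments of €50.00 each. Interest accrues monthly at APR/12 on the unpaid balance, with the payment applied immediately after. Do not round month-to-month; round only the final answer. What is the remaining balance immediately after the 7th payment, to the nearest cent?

Monthly rate r = 14.1%/12 = 1.175% = 0.01175.
Each month: B ← B·(1+r) − €50.00.
Month 1: interest €8.81; balance after payment €708.81.
Month 2: interest €8.33; balance after payment €667.14.
Month 3: interest €7.84; balance after payment €624.98.
Month 4: interest €7.34; balance after payment €582.32.
Month 5: interest €6.84; balance after payment €539.17.
Month 6: interest €6.34; balance after payment €495.50.
Month 7: interest €5.82; balance after payment €451.32.

€451.32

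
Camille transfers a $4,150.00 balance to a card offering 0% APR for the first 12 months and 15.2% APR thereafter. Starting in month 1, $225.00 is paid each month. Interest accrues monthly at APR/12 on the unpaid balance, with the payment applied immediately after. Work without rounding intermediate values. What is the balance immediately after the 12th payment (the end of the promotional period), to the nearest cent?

$1,450.00

Promo months 1–12 at r₀ = 0%/12 = 0; months 13+ at r₁ = 15.2%/12 = 0.0126667.
After month 12 (no interest yet): B = $4,150.00 − 12·$225.00 = $1,450.00.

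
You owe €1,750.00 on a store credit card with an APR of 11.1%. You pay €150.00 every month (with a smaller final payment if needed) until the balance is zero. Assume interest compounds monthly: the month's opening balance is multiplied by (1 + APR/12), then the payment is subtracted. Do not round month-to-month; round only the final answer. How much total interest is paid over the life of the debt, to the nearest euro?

Monthly rate r = 11.1%/12 = 0.925% = 0.00925.
Payoff takes n = ⌈−ln(1 − rB₀/P)/ln(1+r)⌉ = ⌈12.402⌉ = 13 payments; the last is €60.54.
Total paid = 12·€150.00 + €60.54 = €1,860.54.
Total interest = total paid − principal = €1,860.54 − €1,750.00 = €110.54.

€111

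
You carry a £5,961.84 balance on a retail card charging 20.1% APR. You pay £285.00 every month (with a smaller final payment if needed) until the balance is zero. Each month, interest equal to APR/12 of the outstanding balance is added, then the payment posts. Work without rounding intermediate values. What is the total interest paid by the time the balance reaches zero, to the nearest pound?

£1,439

Monthly rate r = 20.1%/12 = 1.675% = 0.01675.
Payoff takes n = ⌈−ln(1 − rB₀/P)/ln(1+r)⌉ = ⌈25.969⌉ = 26 payments; the last is £276.29.
Total paid = 25·£285.00 + £276.29 = £7,401.29.
Total interest = total paid − principal = £7,401.29 − £5,961.84 = £1,439.45.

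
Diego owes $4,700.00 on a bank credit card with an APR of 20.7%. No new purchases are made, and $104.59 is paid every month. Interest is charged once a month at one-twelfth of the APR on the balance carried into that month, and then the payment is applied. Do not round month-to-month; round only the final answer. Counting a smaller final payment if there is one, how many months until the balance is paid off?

88 payments

Monthly rate r = 20.7%/12 = 1.725% = 0.01725.
Recurrence: B ← B·(1+r) − $104.59.
Month 1: interest $81.07; balance after payment $4,676.48.
Month 2: interest $80.67; balance after payment $4,652.56.
Closed form: n = −ln(1 − rB₀/P)/ln(1+r) = −ln(0.22483)/ln(1.01725) ≈ 87.261, so the balance reaches zero during payment 88.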